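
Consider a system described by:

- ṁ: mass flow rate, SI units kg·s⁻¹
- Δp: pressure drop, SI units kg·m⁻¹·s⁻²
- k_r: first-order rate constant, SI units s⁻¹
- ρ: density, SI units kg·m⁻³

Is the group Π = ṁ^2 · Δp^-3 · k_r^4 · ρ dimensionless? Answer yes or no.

yes

Sum the exponent of each base dimension across the product:
  M: 2·[ṁ]_M − 3·[Δp]_M + 4·[k_r]_M + [ρ]_M = 2·(1) − 3·(1) + 4·(0) + (1) = 0
  L: 2·[ṁ]_L − 3·[Δp]_L + 4·[k_r]_L + [ρ]_L = 2·(0) − 3·(-1) + 4·(0) + (-3) = 0
  T: 2·[ṁ]_T − 3·[Δp]_T + 4·[k_r]_T + [ρ]_T = 2·(-1) − 3·(-2) + 4·(-1) + (0) = 0
  I: 2·[ṁ]_I − 3·[Δp]_I + 4·[k_r]_I + [ρ]_I = 2·(0) − 3·(0) + 4·(0) + (0) = 0
All base exponents vanish — dimensionless.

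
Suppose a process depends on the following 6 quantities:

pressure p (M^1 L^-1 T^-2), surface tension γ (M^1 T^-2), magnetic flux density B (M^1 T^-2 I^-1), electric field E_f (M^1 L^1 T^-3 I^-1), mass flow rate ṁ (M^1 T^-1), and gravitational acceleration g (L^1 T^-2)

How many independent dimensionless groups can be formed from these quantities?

There are 6 variables and 4 base dimensions (M, L, T, I).
The dimension matrix has rank 4.
Independent dimensionless groups: 6 − 4 = 2.

2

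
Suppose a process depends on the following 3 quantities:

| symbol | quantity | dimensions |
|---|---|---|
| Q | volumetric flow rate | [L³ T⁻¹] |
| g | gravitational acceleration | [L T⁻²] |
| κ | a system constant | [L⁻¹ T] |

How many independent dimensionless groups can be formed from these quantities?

There are 3 variables and 2 base dimensions (L, T).
The dimension matrix has rank 2.
Independent dimensionless groups: 3 − 2 = 1.

1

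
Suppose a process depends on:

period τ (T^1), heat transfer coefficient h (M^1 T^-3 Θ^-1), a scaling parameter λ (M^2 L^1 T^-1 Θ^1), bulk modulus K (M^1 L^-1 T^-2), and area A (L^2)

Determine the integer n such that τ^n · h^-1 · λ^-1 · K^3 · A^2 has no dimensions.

2

Balance the T exponent: (1)·n from τ, plus −(-3) − (-1) + 3·(-2) + 2·(0) = -2 from the rest, must sum to zero.
n − 2 = 0, so n = 2.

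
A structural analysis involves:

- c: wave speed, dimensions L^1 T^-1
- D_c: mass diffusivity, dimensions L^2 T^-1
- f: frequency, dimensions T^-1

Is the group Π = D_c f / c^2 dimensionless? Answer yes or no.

yes

Sum the exponent of each base dimension across the product:
  L: −2·[c]_L + [D_c]_L + [f]_L = −2·(1) + (2) + (0) = 0
  T: −2·[c]_T + [D_c]_T + [f]_T = −2·(-1) + (-1) + (-1) = 0
All base exponents vanish — dimensionless.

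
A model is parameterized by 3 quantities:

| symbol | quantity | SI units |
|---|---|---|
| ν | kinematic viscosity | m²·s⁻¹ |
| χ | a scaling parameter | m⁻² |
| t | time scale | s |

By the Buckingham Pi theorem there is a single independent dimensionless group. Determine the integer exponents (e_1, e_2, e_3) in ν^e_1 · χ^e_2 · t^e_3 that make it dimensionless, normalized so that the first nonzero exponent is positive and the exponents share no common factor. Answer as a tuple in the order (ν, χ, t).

(1, 1, 1)

L: e_1·(2) + e_2·(-2) + e_3·(0) = 0
T: e_1·(-1) + e_2·(0) + e_3·(1) = 0
Solving this homogeneous linear system for the smallest-integer solution (first nonzero entry positive) gives (1, 1, 1).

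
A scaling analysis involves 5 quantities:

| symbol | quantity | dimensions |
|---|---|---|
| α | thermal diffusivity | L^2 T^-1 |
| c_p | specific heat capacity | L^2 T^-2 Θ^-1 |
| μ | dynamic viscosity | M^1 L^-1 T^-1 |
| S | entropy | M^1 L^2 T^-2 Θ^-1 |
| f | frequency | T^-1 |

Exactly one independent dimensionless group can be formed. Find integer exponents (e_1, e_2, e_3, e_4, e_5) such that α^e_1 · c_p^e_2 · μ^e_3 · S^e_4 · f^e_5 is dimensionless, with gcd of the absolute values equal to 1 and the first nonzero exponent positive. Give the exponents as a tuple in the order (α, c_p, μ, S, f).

(1, 2, 2, -2, -3)

M: e_1·(0) + e_2·(0) + e_3·(1) + e_4·(1) + e_5·(0) = 0
L: e_1·(2) + e_2·(2) + e_3·(-1) + e_4·(2) + e_5·(0) = 0
T: e_1·(-1) + e_2·(-2) + e_3·(-1) + e_4·(-2) + e_5·(-1) = 0
Θ: e_1·(0) + e_2·(-1) + e_3·(0) + e_4·(-1) + e_5·(0) = 0
Solving this homogeneous linear system for the smallest-integer solution (first nonzero entry positive) gives (1, 2, 2, -2, -3).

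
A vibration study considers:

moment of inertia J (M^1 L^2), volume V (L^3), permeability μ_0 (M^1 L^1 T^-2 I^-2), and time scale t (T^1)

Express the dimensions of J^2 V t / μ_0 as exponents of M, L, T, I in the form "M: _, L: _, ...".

M: 1, L: 6, T: 3, I: 2

Collect each base-dimension exponent across the product:
  M: 2·(1) + (0) − (1) + (0) = 1
  L: 2·(2) + (3) − (1) + (0) = 6
  T: 2·(0) + (0) − (-2) + (1) = 3
  I: 2·(0) + (0) − (-2) + (0) = 2
So the dimensions are [M L⁶ T³ I²].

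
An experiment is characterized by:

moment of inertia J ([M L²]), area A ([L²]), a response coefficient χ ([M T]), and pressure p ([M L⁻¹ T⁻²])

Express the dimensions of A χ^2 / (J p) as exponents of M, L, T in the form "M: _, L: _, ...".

M: 0, L: 1, T: 4

Collect each base-dimension exponent across the product:
  M: −(1) + (0) + 2·(1) − (1) = 0
  L: −(2) + (2) + 2·(0) − (-1) = 1
  T: −(0) + (0) + 2·(1) − (-2) = 4
So the dimensions are [L T⁴].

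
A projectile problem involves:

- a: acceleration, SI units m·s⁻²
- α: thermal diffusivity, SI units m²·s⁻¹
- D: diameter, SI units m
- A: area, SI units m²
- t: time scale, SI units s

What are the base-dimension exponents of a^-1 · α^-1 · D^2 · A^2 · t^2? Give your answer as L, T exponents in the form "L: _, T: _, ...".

Collect each base-dimension exponent across the product:
  L: −(1) − (2) + 2·(1) + 2·(2) + 2·(0) = 3
  T: −(-2) − (-1) + 2·(0) + 2·(0) + 2·(1) = 5
So the dimensions are [L³ T⁵].

L: 3, T: 5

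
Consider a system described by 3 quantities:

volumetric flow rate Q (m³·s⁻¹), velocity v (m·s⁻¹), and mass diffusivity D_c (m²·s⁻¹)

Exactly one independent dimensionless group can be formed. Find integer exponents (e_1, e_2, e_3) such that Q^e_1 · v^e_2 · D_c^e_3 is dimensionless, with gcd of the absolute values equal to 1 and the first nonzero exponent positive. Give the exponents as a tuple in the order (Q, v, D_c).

L: e_1·(3) + e_2·(1) + e_3·(2) = 0
T: e_1·(-1) + e_2·(-1) + e_3·(-1) = 0
Solving this homogeneous linear system for the smallest-integer solution (first nonzero entry positive) gives (1, 1, -2).

(1, 1, -2)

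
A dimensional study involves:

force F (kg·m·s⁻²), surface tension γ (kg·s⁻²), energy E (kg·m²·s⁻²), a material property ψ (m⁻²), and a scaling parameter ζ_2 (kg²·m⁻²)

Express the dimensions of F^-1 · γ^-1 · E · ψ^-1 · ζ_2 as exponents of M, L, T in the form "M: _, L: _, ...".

Collect each base-dimension exponent across the product:
  M: −(1) − (1) + (1) − (0) + (2) = 1
  L: −(1) − (0) + (2) − (-2) + (-2) = 1
  T: −(-2) − (-2) + (-2) − (0) + (0) = 2
So the dimensions are [M L T²].

M: 1, L: 1, T: 2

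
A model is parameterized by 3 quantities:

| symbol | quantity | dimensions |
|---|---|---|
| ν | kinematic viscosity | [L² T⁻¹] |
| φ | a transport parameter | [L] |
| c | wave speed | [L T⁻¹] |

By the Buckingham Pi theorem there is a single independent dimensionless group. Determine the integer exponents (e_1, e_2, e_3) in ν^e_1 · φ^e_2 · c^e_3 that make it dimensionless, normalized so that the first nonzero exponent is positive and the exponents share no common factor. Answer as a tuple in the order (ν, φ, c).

(1, -1, -1)

L: e_1·(2) + e_2·(1) + e_3·(1) = 0
T: e_1·(-1) + e_2·(0) + e_3·(-1) = 0
Solving this homogeneous linear system for the smallest-integer solution (first nonzero entry positive) gives (1, -1, -1).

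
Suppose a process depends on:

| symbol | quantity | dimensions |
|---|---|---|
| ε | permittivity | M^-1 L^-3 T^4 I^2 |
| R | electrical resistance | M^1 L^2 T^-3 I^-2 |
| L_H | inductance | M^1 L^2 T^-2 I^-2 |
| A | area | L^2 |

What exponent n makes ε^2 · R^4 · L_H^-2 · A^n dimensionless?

1

Balance the L exponent: (2)·n from A, plus 2·(-3) + 4·(2) − 2·(2) = -2 from the rest, must sum to zero.
2n − 2 = 0, so n = 1.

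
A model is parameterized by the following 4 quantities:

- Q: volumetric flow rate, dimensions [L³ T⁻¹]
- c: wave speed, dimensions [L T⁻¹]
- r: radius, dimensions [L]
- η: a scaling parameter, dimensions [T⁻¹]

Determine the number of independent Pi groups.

There are 4 variables and 2 base dimensions (L, T).
The dimension matrix has rank 2.
Independent dimensionless groups: 4 − 2 = 2.

2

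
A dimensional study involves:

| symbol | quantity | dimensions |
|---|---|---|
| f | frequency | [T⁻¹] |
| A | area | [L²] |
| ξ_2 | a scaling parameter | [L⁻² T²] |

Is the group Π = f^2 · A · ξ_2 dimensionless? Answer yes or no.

yes

Sum the exponent of each base dimension across the product:
  L: 2·[f]_L + [A]_L + [ξ_2]_L = 2·(0) + (2) + (-2) = 0
  T: 2·[f]_T + [A]_T + [ξ_2]_T = 2·(-1) + (0) + (2) = 0
All base exponents vanish — dimensionless.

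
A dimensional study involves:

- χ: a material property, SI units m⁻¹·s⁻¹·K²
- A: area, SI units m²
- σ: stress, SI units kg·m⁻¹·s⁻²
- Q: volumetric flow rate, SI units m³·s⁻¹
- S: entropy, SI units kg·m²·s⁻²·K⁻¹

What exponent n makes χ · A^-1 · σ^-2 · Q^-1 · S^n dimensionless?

Balance the M exponent: (1)·n from S, plus (0) − (0) − 2·(1) − (0) = -2 from the rest, must sum to zero.
n − 2 = 0, so n = 2.

2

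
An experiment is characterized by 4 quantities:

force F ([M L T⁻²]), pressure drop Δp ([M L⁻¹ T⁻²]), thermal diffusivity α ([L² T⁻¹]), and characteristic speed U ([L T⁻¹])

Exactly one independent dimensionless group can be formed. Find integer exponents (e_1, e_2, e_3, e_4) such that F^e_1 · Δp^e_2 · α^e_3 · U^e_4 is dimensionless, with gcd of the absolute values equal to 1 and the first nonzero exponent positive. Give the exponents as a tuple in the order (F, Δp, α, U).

(1, -1, -2, 2)

M: e_1·(1) + e_2·(1) + e_3·(0) + e_4·(0) = 0
L: e_1·(1) + e_2·(-1) + e_3·(2) + e_4·(1) = 0
T: e_1·(-2) + e_2·(-2) + e_3·(-1) + e_4·(-1) = 0
Solving this homogeneous linear system for the smallest-integer solution (first nonzero entry positive) gives (1, -1, -2, 2).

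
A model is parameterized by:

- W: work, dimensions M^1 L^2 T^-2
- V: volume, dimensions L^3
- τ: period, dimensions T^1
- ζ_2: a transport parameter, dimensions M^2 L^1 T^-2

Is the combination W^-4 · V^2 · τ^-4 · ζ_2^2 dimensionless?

yes

Sum the exponent of each base dimension across the product:
  M: −4·[W]_M + 2·[V]_M − 4·[τ]_M + 2·[ζ_2]_M = −4·(1) + 2·(0) − 4·(0) + 2·(2) = 0
  L: −4·[W]_L + 2·[V]_L − 4·[τ]_L + 2·[ζ_2]_L = −4·(2) + 2·(3) − 4·(0) + 2·(1) = 0
  T: −4·[W]_T + 2·[V]_T − 4·[τ]_T + 2·[ζ_2]_T = −4·(-2) + 2·(0) − 4·(1) + 2·(-2) = 0
All base exponents vanish — dimensionless.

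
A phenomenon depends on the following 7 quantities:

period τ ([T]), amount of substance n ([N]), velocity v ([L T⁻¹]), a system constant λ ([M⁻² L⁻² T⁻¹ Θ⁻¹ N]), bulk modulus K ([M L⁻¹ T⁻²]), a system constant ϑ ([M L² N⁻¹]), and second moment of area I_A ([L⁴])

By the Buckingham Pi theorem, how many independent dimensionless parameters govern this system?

There are 7 variables and 5 base dimensions (M, L, T, Θ, N).
The dimension matrix has rank 5.
Independent dimensionless groups: 7 − 5 = 2.

2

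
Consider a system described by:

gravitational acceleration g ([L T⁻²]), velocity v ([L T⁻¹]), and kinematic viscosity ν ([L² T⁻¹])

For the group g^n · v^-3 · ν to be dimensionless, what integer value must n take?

1

Balance the L exponent: (1)·n from g, plus −3·(1) + (2) = -1 from the rest, must sum to zero.
n − 1 = 0, so n = 1.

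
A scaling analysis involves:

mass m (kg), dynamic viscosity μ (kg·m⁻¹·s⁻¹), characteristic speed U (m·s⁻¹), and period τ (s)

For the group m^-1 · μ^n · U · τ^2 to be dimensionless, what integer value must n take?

1

Balance the M exponent: (1)·n from μ, plus −(1) + (0) + 2·(0) = -1 from the rest, must sum to zero.
n − 1 = 0, so n = 1.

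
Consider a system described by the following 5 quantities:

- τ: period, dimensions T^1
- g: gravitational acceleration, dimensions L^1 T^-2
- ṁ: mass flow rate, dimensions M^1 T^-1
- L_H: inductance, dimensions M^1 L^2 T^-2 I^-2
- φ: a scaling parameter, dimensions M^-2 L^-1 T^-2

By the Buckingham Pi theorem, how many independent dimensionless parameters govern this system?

1

There are 5 variables and 4 base dimensions (M, L, T, I).
The dimension matrix has rank 4.
Independent dimensionless groups: 5 − 4 = 1.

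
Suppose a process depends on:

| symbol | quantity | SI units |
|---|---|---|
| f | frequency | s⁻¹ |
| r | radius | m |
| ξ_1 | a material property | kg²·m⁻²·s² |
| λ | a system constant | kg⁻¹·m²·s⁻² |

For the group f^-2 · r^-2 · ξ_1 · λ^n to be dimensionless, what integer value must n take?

Balance the M exponent: (-1)·n from λ, plus −2·(0) − 2·(0) + (2) = 2 from the rest, must sum to zero.
−n + 2 = 0, so n = 2.

2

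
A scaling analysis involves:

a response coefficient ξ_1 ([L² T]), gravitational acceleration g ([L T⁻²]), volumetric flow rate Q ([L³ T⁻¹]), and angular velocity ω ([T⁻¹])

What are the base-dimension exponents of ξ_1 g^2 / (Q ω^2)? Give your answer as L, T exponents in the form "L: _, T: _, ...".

Collect each base-dimension exponent across the product:
  L: (2) + 2·(1) − (3) − 2·(0) = 1
  T: (1) + 2·(-2) − (-1) − 2·(-1) = 0
So the dimensions are [L].

L: 1, T: 0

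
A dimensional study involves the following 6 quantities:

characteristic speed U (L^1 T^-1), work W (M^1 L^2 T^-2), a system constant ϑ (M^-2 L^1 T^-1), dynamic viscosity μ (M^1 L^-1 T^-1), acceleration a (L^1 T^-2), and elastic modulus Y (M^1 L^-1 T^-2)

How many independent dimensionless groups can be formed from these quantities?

3

There are 6 variables and 3 base dimensions (M, L, T).
The dimension matrix has rank 3.
Independent dimensionless groups: 6 − 3 = 3.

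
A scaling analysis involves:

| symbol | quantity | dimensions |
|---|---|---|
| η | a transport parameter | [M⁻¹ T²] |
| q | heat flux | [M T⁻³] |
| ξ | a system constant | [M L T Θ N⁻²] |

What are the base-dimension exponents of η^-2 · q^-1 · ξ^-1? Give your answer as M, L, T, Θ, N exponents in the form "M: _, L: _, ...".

Collect each base-dimension exponent across the product:
  M: −2·(-1) − (1) − (1) = 0
  L: −2·(0) − (0) − (1) = -1
  T: −2·(2) − (-3) − (1) = -2
  Θ: −2·(0) − (0) − (1) = -1
  N: −2·(0) − (0) − (-2) = 2
So the dimensions are [L⁻¹ T⁻² Θ⁻¹ N²].

M: 0, L: -1, T: -2, Θ: -1, N: 2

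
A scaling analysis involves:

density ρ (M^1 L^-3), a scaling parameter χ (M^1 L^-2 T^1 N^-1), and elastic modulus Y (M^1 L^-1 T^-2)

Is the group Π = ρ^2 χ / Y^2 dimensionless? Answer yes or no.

Sum the exponent of each base dimension across the product:
  M: 2·[ρ]_M + [χ]_M − 2·[Y]_M = 2·(1) + (1) − 2·(1) = 1
  L: 2·[ρ]_L + [χ]_L − 2·[Y]_L = 2·(-3) + (-2) − 2·(-1) = -6
  T: 2·[ρ]_T + [χ]_T − 2·[Y]_T = 2·(0) + (1) − 2·(-2) = 5
  N: 2·[ρ]_N + [χ]_N − 2·[Y]_N = 2·(0) + (-1) − 2·(0) = -1
Net dimensions [M L⁻⁶ T⁵ N⁻¹] ≠ [1] — not dimensionless.

no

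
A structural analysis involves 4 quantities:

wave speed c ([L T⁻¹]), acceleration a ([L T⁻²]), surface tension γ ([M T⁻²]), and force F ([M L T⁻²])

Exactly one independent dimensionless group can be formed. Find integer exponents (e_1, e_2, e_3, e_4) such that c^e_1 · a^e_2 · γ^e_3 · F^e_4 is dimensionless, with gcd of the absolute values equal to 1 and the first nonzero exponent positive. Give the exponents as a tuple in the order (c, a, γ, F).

M: e_1·(0) + e_2·(0) + e_3·(1) + e_4·(1) = 0
L: e_1·(1) + e_2·(1) + e_3·(0) + e_4·(1) = 0
T: e_1·(-1) + e_2·(-2) + e_3·(-2) + e_4·(-2) = 0
Solving this homogeneous linear system for the smallest-integer solution (first nonzero entry positive) gives (2, -1, 1, -1).

(2, -1, 1, -1)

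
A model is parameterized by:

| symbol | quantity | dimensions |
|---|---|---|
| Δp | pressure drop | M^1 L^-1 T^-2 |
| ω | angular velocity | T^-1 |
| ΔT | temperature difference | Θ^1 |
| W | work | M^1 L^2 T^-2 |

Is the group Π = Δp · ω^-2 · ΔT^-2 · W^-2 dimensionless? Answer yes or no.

no

Sum the exponent of each base dimension across the product:
  M: [Δp]_M − 2·[ω]_M − 2·[ΔT]_M − 2·[W]_M = (1) − 2·(0) − 2·(0) − 2·(1) = -1
  L: [Δp]_L − 2·[ω]_L − 2·[ΔT]_L − 2·[W]_L = (-1) − 2·(0) − 2·(0) − 2·(2) = -5
  T: [Δp]_T − 2·[ω]_T − 2·[ΔT]_T − 2·[W]_T = (-2) − 2·(-1) − 2·(0) − 2·(-2) = 4
  Θ: [Δp]_Θ − 2·[ω]_Θ − 2·[ΔT]_Θ − 2·[W]_Θ = (0) − 2·(0) − 2·(1) − 2·(0) = -2
Net dimensions [M⁻¹ L⁻⁵ T⁴ Θ⁻²] ≠ [1] — not dimensionless.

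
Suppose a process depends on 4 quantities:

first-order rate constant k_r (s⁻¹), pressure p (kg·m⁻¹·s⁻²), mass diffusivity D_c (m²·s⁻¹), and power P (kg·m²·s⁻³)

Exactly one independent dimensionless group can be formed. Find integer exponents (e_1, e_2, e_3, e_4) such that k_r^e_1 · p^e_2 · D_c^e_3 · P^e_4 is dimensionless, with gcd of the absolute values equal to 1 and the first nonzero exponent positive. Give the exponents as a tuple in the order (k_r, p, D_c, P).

M: e_1·(0) + e_2·(1) + e_3·(0) + e_4·(1) = 0
L: e_1·(0) + e_2·(-1) + e_3·(2) + e_4·(2) = 0
T: e_1·(-1) + e_2·(-2) + e_3·(-1) + e_4·(-3) = 0
Solving this homogeneous linear system for the smallest-integer solution (first nonzero entry positive) gives (1, -2, -3, 2).

(1, -2, -3, 2)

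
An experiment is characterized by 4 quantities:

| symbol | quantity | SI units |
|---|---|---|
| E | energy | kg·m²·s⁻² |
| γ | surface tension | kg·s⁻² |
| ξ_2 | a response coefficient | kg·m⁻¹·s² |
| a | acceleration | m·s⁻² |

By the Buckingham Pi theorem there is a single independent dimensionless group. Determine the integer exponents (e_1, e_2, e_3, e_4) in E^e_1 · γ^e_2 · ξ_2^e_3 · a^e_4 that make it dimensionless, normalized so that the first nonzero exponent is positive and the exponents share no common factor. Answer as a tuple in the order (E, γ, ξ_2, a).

M: e_1·(1) + e_2·(1) + e_3·(1) + e_4·(0) = 0
L: e_1·(2) + e_2·(0) + e_3·(-1) + e_4·(1) = 0
T: e_1·(-2) + e_2·(-2) + e_3·(2) + e_4·(-2) = 0
Solving this homogeneous linear system for the smallest-integer solution (first nonzero entry positive) gives (1, 1, -2, -4).

(1, 1, -2, -4)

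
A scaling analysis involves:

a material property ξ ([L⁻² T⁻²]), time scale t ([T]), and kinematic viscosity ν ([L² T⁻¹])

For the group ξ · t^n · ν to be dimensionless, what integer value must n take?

3

Balance the T exponent: (1)·n from t, plus (-2) + (-1) = -3 from the rest, must sum to zero.
n − 3 = 0, so n = 3.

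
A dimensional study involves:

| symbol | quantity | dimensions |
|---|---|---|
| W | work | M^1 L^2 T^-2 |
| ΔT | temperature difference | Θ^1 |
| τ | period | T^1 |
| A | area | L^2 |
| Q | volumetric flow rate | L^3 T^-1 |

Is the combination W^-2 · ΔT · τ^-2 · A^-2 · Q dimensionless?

Sum the exponent of each base dimension across the product:
  M: −2·[W]_M + [ΔT]_M − 2·[τ]_M − 2·[A]_M + [Q]_M = −2·(1) + (0) − 2·(0) − 2·(0) + (0) = -2
  L: −2·[W]_L + [ΔT]_L − 2·[τ]_L − 2·[A]_L + [Q]_L = −2·(2) + (0) − 2·(0) − 2·(2) + (3) = -5
  T: −2·[W]_T + [ΔT]_T − 2·[τ]_T − 2·[A]_T + [Q]_T = −2·(-2) + (0) − 2·(1) − 2·(0) + (-1) = 1
  Θ: −2·[W]_Θ + [ΔT]_Θ − 2·[τ]_Θ − 2·[A]_Θ + [Q]_Θ = −2·(0) + (1) − 2·(0) − 2·(0) + (0) = 1
Net dimensions [M⁻² L⁻⁵ T Θ] ≠ [1] — not dimensionless.

no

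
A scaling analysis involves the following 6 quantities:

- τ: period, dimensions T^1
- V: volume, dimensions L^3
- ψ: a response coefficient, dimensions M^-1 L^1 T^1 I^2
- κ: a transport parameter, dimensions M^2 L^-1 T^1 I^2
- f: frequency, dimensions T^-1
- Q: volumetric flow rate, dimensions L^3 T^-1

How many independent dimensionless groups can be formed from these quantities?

2

There are 6 variables and 4 base dimensions (M, L, T, I).
The dimension matrix has rank 4.
Independent dimensionless groups: 6 − 4 = 2.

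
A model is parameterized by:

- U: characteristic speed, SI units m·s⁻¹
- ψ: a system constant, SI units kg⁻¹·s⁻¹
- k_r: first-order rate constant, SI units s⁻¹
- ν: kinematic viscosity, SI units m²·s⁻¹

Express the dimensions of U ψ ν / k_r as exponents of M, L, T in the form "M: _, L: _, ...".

M: -1, L: 3, T: -2

Collect each base-dimension exponent across the product:
  M: (0) + (-1) − (0) + (0) = -1
  L: (1) + (0) − (0) + (2) = 3
  T: (-1) + (-1) − (-1) + (-1) = -2
So the dimensions are [M⁻¹ L³ T⁻²].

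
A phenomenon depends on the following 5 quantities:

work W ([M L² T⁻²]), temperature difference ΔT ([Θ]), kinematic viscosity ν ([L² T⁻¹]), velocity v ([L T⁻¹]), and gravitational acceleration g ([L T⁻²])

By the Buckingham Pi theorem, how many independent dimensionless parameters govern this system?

1

There are 5 variables and 4 base dimensions (M, L, T, Θ).
The dimension matrix has rank 4.
Independent dimensionless groups: 5 − 4 = 1.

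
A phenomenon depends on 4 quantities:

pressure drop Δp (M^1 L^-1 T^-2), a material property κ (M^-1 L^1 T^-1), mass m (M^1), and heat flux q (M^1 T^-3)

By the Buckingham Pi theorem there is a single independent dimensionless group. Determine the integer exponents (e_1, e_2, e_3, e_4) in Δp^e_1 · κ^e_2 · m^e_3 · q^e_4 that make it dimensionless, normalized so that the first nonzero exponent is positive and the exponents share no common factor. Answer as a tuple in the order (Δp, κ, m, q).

M: e_1·(1) + e_2·(-1) + e_3·(1) + e_4·(1) = 0
L: e_1·(-1) + e_2·(1) + e_3·(0) + e_4·(0) = 0
T: e_1·(-2) + e_2·(-1) + e_3·(0) + e_4·(-3) = 0
Solving this homogeneous linear system for the smallest-integer solution (first nonzero entry positive) gives (1, 1, 1, -1).

(1, 1, 1, -1)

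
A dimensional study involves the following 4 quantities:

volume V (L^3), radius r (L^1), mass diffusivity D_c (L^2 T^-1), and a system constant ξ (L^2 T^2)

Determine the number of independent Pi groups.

2

There are 4 variables and 2 base dimensions (L, T).
The dimension matrix has rank 2.
Independent dimensionless groups: 4 − 2 = 2.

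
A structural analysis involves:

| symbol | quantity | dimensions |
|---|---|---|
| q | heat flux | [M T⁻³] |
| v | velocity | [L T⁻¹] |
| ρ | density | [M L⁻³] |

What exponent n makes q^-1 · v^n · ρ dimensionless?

3

Balance the L exponent: (1)·n from v, plus −(0) + (-3) = -3 from the rest, must sum to zero.
n − 3 = 0, so n = 3.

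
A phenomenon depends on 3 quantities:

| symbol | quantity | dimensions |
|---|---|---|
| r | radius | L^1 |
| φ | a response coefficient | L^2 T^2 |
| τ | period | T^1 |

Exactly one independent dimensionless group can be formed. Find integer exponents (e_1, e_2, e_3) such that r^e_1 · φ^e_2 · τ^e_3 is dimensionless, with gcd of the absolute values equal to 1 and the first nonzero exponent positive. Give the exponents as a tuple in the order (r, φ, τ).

(2, -1, 2)

L: e_1·(1) + e_2·(2) + e_3·(0) = 0
T: e_1·(0) + e_2·(2) + e_3·(1) = 0
Solving this homogeneous linear system for the smallest-integer solution (first nonzero entry positive) gives (2, -1, 2).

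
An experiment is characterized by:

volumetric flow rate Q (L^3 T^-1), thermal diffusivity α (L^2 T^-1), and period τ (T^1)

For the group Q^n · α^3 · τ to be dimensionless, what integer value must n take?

-2

Balance the L exponent: (3)·n from Q, plus 3·(2) + (0) = 6 from the rest, must sum to zero.
3n + 6 = 0, so n = -2.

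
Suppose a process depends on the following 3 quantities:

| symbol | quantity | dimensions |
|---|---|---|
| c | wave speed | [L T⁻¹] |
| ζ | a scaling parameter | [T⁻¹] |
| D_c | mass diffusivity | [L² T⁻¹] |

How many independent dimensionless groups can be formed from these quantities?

1

There are 3 variables and 2 base dimensions (L, T).
The dimension matrix has rank 2.
Independent dimensionless groups: 3 − 2 = 1.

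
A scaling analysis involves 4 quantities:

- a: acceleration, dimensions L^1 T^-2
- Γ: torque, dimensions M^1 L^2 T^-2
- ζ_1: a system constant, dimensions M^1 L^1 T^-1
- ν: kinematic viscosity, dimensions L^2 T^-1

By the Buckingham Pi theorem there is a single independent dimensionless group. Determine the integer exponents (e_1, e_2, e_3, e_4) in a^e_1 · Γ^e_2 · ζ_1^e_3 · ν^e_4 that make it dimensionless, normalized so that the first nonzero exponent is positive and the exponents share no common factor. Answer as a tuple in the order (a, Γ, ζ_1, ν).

M: e_1·(0) + e_2·(1) + e_3·(1) + e_4·(0) = 0
L: e_1·(1) + e_2·(2) + e_3·(1) + e_4·(2) = 0
T: e_1·(-2) + e_2·(-2) + e_3·(-1) + e_4·(-1) = 0
Solving this homogeneous linear system for the smallest-integer solution (first nonzero entry positive) gives (1, -3, 3, 1).

(1, -3, 3, 1)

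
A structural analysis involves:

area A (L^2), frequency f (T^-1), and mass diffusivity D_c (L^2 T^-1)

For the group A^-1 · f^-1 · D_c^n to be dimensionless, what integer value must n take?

1

Balance the L exponent: (2)·n from D_c, plus −(2) − (0) = -2 from the rest, must sum to zero.
2n − 2 = 0, so n = 1.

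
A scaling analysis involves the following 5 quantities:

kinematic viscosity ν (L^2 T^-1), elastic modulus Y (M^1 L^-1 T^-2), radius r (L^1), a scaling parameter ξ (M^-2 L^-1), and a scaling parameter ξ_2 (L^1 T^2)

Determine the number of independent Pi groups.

2

There are 5 variables and 3 base dimensions (M, L, T).
The dimension matrix has rank 3.
Independent dimensionless groups: 5 − 3 = 2.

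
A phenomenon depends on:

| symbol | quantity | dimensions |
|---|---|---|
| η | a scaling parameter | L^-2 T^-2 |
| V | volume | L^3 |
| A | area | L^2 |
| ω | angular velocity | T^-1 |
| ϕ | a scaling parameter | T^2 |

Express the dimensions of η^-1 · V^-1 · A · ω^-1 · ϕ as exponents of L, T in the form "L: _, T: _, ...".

Collect each base-dimension exponent across the product:
  L: −(-2) − (3) + (2) − (0) + (0) = 1
  T: −(-2) − (0) + (0) − (-1) + (2) = 5
So the dimensions are [L T⁵].

L: 1, T: 5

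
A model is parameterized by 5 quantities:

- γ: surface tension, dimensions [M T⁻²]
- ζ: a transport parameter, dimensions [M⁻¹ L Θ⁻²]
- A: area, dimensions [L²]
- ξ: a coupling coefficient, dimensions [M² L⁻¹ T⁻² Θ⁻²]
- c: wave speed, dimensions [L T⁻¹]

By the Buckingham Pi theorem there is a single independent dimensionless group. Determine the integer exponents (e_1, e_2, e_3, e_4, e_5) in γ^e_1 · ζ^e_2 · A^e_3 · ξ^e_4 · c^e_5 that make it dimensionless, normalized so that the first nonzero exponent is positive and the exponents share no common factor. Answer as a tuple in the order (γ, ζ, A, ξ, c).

(3, 1, 1, -1, -4)

M: e_1·(1) + e_2·(-1) + e_3·(0) + e_4·(2) + e_5·(0) = 0
L: e_1·(0) + e_2·(1) + e_3·(2) + e_4·(-1) + e_5·(1) = 0
T: e_1·(-2) + e_2·(0) + e_3·(0) + e_4·(-2) + e_5·(-1) = 0
Θ: e_1·(0) + e_2·(-2) + e_3·(0) + e_4·(-2) + e_5·(0) = 0
Solving this homogeneous linear system for the smallest-integer solution (first nonzero entry positive) gives (3, 1, 1, -1, -4).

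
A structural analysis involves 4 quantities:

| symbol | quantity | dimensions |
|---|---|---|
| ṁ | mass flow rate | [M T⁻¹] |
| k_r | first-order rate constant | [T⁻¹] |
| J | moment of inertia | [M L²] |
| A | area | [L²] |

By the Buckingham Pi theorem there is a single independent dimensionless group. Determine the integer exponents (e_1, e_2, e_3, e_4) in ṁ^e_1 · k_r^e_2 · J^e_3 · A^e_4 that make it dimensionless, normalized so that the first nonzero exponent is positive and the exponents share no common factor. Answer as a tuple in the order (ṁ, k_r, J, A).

M: e_1·(1) + e_2·(0) + e_3·(1) + e_4·(0) = 0
L: e_1·(0) + e_2·(0) + e_3·(2) + e_4·(2) = 0
T: e_1·(-1) + e_2·(-1) + e_3·(0) + e_4·(0) = 0
Solving this homogeneous linear system for the smallest-integer solution (first nonzero entry positive) gives (1, -1, -1, 1).

(1, -1, -1, 1)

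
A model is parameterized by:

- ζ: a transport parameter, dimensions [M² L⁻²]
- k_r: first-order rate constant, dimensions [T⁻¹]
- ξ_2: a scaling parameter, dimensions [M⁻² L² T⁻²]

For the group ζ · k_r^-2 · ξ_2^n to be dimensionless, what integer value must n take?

Balance the M exponent: (-2)·n from ξ_2, plus (2) − 2·(0) = 2 from the rest, must sum to zero.
-2n + 2 = 0, so n = 1.

1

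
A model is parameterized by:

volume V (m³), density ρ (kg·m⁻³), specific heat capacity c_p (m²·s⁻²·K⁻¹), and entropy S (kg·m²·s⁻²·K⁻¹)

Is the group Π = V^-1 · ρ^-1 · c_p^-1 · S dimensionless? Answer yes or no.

Sum the exponent of each base dimension across the product:
  M: −[V]_M − [ρ]_M − [c_p]_M + [S]_M = −(0) − (1) − (0) + (1) = 0
  L: −[V]_L − [ρ]_L − [c_p]_L + [S]_L = −(3) − (-3) − (2) + (2) = 0
  T: −[V]_T − [ρ]_T − [c_p]_T + [S]_T = −(0) − (0) − (-2) + (-2) = 0
  Θ: −[V]_Θ − [ρ]_Θ − [c_p]_Θ + [S]_Θ = −(0) − (0) − (-1) + (-1) = 0
All base exponents vanish — dimensionless.

yes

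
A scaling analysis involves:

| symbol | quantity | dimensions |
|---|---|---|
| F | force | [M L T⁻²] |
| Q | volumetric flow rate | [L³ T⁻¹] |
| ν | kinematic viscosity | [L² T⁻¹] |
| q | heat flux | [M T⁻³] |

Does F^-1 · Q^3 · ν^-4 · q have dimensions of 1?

Sum the exponent of each base dimension across the product:
  M: −[F]_M + 3·[Q]_M − 4·[ν]_M + [q]_M = −(1) + 3·(0) − 4·(0) + (1) = 0
  L: −[F]_L + 3·[Q]_L − 4·[ν]_L + [q]_L = −(1) + 3·(3) − 4·(2) + (0) = 0
  T: −[F]_T + 3·[Q]_T − 4·[ν]_T + [q]_T = −(-2) + 3·(-1) − 4·(-1) + (-3) = 0
All base exponents vanish — dimensionless.

yes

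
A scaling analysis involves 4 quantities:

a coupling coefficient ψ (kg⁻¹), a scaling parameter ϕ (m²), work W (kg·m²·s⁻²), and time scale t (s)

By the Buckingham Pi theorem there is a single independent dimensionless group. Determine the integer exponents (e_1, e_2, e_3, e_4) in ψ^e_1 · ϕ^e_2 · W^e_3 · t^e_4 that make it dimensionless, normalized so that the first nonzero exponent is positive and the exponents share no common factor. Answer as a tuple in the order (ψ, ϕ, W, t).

M: e_1·(-1) + e_2·(0) + e_3·(1) + e_4·(0) = 0
L: e_1·(0) + e_2·(2) + e_3·(2) + e_4·(0) = 0
T: e_1·(0) + e_2·(0) + e_3·(-2) + e_4·(1) = 0
Solving this homogeneous linear system for the smallest-integer solution (first nonzero entry positive) gives (1, -1, 1, 2).

(1, -1, 1, 2)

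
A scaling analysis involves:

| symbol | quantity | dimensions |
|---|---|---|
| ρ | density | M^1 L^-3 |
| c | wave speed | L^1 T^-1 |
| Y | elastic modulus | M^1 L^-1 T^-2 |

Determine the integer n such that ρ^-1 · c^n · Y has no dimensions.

-2

Balance the L exponent: (1)·n from c, plus −(-3) + (-1) = 2 from the rest, must sum to zero.
n + 2 = 0, so n = -2.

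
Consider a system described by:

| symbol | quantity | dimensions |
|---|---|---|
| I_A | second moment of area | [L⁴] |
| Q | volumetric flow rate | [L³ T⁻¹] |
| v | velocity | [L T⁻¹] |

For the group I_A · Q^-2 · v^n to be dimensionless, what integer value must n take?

Balance the L exponent: (1)·n from v, plus (4) − 2·(3) = -2 from the rest, must sum to zero.
n − 2 = 0, so n = 2.

2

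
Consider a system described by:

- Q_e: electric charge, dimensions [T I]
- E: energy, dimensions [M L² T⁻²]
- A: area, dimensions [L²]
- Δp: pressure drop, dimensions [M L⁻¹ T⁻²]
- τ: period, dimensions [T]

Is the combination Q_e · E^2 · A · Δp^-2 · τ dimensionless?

Sum the exponent of each base dimension across the product:
  M: [Q_e]_M + 2·[E]_M + [A]_M − 2·[Δp]_M + [τ]_M = (0) + 2·(1) + (0) − 2·(1) + (0) = 0
  L: [Q_e]_L + 2·[E]_L + [A]_L − 2·[Δp]_L + [τ]_L = (0) + 2·(2) + (2) − 2·(-1) + (0) = 8
  T: [Q_e]_T + 2·[E]_T + [A]_T − 2·[Δp]_T + [τ]_T = (1) + 2·(-2) + (0) − 2·(-2) + (1) = 2
  I: [Q_e]_I + 2·[E]_I + [A]_I − 2·[Δp]_I + [τ]_I = (1) + 2·(0) + (0) − 2·(0) + (0) = 1
Net dimensions [L⁸ T² I] ≠ [1] — not dimensionless.

no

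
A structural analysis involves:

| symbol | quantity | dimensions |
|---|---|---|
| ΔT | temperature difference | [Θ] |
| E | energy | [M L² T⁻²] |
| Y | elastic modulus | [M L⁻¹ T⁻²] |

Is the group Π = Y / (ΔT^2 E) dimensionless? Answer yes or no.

Sum the exponent of each base dimension across the product:
  M: −2·[ΔT]_M − [E]_M + [Y]_M = −2·(0) − (1) + (1) = 0
  L: −2·[ΔT]_L − [E]_L + [Y]_L = −2·(0) − (2) + (-1) = -3
  T: −2·[ΔT]_T − [E]_T + [Y]_T = −2·(0) − (-2) + (-2) = 0
  Θ: −2·[ΔT]_Θ − [E]_Θ + [Y]_Θ = −2·(1) − (0) + (0) = -2
Net dimensions [L⁻³ Θ⁻²] ≠ [1] — not dimensionless.

no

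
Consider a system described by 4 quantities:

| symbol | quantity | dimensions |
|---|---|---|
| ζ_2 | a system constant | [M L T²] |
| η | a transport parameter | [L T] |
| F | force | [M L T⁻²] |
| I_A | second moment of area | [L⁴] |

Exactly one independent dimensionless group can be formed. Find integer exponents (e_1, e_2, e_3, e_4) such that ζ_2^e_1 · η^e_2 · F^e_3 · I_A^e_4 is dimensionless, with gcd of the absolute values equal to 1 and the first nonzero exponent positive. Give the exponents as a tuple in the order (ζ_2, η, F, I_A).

(1, -4, -1, 1)

M: e_1·(1) + e_2·(0) + e_3·(1) + e_4·(0) = 0
L: e_1·(1) + e_2·(1) + e_3·(1) + e_4·(4) = 0
T: e_1·(2) + e_2·(1) + e_3·(-2) + e_4·(0) = 0
Solving this homogeneous linear system for the smallest-integer solution (first nonzero entry positive) gives (1, -4, -1, 1).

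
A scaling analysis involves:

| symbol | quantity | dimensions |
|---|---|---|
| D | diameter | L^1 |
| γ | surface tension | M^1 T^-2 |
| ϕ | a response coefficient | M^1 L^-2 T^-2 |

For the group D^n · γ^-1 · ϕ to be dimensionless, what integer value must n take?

2

Balance the L exponent: (1)·n from D, plus −(0) + (-2) = -2 from the rest, must sum to zero.
n − 2 = 0, so n = 2.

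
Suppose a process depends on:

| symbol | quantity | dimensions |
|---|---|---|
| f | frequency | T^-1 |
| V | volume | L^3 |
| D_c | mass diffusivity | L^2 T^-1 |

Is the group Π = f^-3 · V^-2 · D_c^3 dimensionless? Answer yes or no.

Sum the exponent of each base dimension across the product:
  M: −3·[f]_M − 2·[V]_M + 3·[D_c]_M = −3·(0) − 2·(0) + 3·(0) = 0
  L: −3·[f]_L − 2·[V]_L + 3·[D_c]_L = −3·(0) − 2·(3) + 3·(2) = 0
  T: −3·[f]_T − 2·[V]_T + 3·[D_c]_T = −3·(-1) − 2·(0) + 3·(-1) = 0
  Θ: −3·[f]_Θ − 2·[V]_Θ + 3·[D_c]_Θ = −3·(0) − 2·(0) + 3·(0) = 0
All base exponents vanish — dimensionless.

yes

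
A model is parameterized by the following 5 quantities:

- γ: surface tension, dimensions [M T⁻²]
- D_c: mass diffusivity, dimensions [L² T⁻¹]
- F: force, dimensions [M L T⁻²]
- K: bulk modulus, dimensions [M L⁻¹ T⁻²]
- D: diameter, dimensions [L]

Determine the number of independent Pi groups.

2

There are 5 variables and 3 base dimensions (M, L, T).
The dimension matrix has rank 3.
Independent dimensionless groups: 5 − 3 = 2.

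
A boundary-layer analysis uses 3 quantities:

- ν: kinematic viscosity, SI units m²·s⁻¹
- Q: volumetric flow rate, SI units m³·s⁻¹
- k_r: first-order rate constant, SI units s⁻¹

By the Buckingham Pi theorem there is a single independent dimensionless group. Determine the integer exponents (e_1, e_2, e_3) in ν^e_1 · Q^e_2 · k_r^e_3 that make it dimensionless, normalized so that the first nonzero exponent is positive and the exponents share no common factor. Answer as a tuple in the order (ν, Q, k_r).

(3, -2, -1)

L: e_1·(2) + e_2·(3) + e_3·(0) = 0
T: e_1·(-1) + e_2·(-1) + e_3·(-1) = 0
Solving this homogeneous linear system for the smallest-integer solution (first nonzero entry positive) gives (3, -2, -1).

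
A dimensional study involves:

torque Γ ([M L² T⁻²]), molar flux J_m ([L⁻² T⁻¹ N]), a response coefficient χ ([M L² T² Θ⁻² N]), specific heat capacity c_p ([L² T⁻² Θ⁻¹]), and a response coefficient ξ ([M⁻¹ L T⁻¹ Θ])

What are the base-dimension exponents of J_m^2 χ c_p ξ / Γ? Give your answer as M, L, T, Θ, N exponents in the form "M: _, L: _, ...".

M: -1, L: -1, T: -1, Θ: -2, N: 3

Collect each base-dimension exponent across the product:
  M: −(1) + 2·(0) + (1) + (0) + (-1) = -1
  L: −(2) + 2·(-2) + (2) + (2) + (1) = -1
  T: −(-2) + 2·(-1) + (2) + (-2) + (-1) = -1
  Θ: −(0) + 2·(0) + (-2) + (-1) + (1) = -2
  N: −(0) + 2·(1) + (1) + (0) + (0) = 3
So the dimensions are [M⁻¹ L⁻¹ T⁻¹ Θ⁻² N³].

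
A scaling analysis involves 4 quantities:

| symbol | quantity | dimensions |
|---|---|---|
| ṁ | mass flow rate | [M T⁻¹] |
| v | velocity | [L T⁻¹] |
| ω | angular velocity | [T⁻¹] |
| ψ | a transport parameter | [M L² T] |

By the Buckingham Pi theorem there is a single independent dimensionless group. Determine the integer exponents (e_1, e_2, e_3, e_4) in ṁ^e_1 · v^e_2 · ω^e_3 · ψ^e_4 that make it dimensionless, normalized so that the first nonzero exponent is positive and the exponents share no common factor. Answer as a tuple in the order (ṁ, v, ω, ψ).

(1, 2, -4, -1)

M: e_1·(1) + e_2·(0) + e_3·(0) + e_4·(1) = 0
L: e_1·(0) + e_2·(1) + e_3·(0) + e_4·(2) = 0
T: e_1·(-1) + e_2·(-1) + e_3·(-1) + e_4·(1) = 0
Solving this homogeneous linear system for the smallest-integer solution (first nonzero entry positive) gives (1, 2, -4, -1).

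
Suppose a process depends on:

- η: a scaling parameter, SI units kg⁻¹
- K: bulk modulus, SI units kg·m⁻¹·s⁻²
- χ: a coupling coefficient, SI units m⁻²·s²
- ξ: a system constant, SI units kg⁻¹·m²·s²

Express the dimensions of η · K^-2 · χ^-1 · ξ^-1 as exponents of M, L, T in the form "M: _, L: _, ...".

Collect each base-dimension exponent across the product:
  M: (-1) − 2·(1) − (0) − (-1) = -2
  L: (0) − 2·(-1) − (-2) − (2) = 2
  T: (0) − 2·(-2) − (2) − (2) = 0
So the dimensions are [M⁻² L²].

M: -2, L: 2, T: 0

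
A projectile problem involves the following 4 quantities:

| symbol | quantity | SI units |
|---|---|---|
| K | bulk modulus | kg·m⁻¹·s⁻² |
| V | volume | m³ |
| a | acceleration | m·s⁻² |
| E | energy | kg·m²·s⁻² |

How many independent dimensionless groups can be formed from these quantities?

1

There are 4 variables and 3 base dimensions (M, L, T).
The dimension matrix has rank 3.
Independent dimensionless groups: 4 − 3 = 1.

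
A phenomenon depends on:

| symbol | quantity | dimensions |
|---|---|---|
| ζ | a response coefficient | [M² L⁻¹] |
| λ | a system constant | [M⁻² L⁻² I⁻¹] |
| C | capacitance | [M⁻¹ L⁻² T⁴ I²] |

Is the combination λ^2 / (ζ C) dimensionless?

Sum the exponent of each base dimension across the product:
  M: −[ζ]_M + 2·[λ]_M − [C]_M = −(2) + 2·(-2) − (-1) = -5
  L: −[ζ]_L + 2·[λ]_L − [C]_L = −(-1) + 2·(-2) − (-2) = -1
  T: −[ζ]_T + 2·[λ]_T − [C]_T = −(0) + 2·(0) − (4) = -4
  I: −[ζ]_I + 2·[λ]_I − [C]_I = −(0) + 2·(-1) − (2) = -4
Net dimensions [M⁻⁵ L⁻¹ T⁻⁴ I⁻⁴] ≠ [1] — not dimensionless.

no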